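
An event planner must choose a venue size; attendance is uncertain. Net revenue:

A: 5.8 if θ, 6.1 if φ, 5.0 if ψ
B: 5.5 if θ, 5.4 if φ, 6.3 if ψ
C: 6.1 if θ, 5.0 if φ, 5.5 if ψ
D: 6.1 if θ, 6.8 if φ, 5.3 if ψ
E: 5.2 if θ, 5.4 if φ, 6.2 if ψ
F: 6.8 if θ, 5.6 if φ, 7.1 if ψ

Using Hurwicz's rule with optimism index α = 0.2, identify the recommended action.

A: 0.2·6.1 + 0.8·5.0 = 5.22
B: 0.2·6.3 + 0.8·5.4 = 5.58
C: 0.2·6.1 + 0.8·5.0 = 5.22
D: 0.2·6.8 + 0.8·5.3 = 5.6
E: 0.2·6.2 + 0.8·5.2 = 5.4
F: 0.2·7.1 + 0.8·5.6 = 5.9
Highest Hurwicz score = 5.9 → F.

F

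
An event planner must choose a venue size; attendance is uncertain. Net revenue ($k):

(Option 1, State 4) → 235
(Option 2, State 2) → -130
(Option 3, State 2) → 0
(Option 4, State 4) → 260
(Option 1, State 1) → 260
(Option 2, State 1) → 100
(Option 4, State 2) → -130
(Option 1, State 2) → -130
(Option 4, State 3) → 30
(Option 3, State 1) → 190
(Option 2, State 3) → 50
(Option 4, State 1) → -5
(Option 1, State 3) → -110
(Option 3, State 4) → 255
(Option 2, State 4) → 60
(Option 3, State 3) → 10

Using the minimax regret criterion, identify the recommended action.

Column bests: State 1=260, State 2=0, State 3=50, State 4=260.
Option 1 regrets: 0, 130, 160, 25 → max 160
Option 2 regrets: 160, 130, 0, 200 → max 200
Option 3 regrets: 70, 0, 40, 5 → max 70
Option 4 regrets: 265, 130, 20, 0 → max 265
Smallest max regret = 70 → Option 3.

Option 3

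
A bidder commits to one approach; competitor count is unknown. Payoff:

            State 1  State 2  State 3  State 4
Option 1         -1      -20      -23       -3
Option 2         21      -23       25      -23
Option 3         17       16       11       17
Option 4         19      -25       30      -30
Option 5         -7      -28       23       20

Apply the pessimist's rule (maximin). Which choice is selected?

Row minima: Option 1=-23, Option 2=-23, Option 3=11, Option 4=-30, Option 5=-28
Best worst-case = 11 → Option 3.

Option 3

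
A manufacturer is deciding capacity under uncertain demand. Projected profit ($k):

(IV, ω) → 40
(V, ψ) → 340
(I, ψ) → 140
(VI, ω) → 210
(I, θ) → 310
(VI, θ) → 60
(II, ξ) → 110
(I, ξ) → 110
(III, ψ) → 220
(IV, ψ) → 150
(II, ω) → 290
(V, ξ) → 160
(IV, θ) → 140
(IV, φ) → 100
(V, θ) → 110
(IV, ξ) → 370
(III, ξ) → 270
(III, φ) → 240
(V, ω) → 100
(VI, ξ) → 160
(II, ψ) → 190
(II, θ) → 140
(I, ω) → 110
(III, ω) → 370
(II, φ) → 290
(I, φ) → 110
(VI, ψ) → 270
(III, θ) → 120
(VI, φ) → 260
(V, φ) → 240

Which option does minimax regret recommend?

III

Column bests: θ=310, φ=290, ψ=340, ω=370, ξ=370.
I regrets: 0, 180, 200, 260, 260 → max 260
II regrets: 170, 0, 150, 80, 260 → max 260
III regrets: 190, 50, 120, 0, 100 → max 190
IV regrets: 170, 190, 190, 330, 0 → max 330
V regrets: 200, 50, 0, 270, 210 → max 270
VI regrets: 250, 30, 70, 160, 210 → max 250
Smallest max regret = 190 → III.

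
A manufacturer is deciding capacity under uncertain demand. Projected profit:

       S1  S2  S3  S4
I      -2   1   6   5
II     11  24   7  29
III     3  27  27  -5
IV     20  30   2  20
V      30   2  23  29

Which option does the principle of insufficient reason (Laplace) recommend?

Row averages: I=2.5, II=17.75, III=13, IV=18, V=21
Highest average = 21 → V.

V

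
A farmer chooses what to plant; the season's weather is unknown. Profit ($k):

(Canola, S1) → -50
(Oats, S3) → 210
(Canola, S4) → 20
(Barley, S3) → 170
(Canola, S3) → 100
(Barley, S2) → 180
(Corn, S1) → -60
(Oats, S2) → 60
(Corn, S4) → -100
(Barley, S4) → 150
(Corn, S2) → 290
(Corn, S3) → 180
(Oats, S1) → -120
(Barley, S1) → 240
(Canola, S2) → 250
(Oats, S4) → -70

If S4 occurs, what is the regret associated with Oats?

220

Best payoff under S4 is 150.
Regret = 150 − (-70) = 220.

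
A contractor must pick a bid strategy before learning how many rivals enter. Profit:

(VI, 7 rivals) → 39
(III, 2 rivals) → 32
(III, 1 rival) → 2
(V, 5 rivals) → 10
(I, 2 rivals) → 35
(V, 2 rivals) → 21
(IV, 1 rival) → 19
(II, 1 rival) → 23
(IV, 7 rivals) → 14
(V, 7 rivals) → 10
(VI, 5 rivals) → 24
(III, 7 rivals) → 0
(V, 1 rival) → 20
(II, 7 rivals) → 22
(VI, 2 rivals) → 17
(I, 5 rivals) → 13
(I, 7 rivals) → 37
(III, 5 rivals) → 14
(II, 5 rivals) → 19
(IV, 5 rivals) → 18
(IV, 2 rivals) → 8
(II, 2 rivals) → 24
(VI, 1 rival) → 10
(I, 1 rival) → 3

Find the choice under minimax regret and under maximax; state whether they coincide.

minimax regret → II; maximax → VI (disagree)

Column bests: 1 rival=23, 2 rivals=35, 5 rivals=24, 7 rivals=39.
I regrets: 20, 0, 11, 2 → max 20
II regrets: 0, 11, 5, 17 → max 17
III regrets: 21, 3, 10, 39 → max 39
IV regrets: 4, 27, 6, 25 → max 27
V regrets: 3, 14, 14, 29 → max 29
VI regrets: 13, 18, 0, 0 → max 18
Smallest max regret = 17 → II.
Row maxima: I=37, II=24, III=32, IV=19, V=21, VI=39
Best best-case = 39 → VI.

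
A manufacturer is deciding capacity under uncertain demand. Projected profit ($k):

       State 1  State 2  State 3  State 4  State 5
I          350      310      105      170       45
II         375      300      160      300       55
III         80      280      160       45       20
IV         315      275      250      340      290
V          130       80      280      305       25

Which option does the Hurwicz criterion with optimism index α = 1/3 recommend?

I: 1/3·350 + 2/3·45 = 440/3
II: 1/3·375 + 2/3·55 = 485/3
III: 1/3·280 + 2/3·20 = 320/3
IV: 1/3·340 + 2/3·250 = 280
V: 1/3·305 + 2/3·25 = 355/3
Highest Hurwicz score = 280 → IV.

IV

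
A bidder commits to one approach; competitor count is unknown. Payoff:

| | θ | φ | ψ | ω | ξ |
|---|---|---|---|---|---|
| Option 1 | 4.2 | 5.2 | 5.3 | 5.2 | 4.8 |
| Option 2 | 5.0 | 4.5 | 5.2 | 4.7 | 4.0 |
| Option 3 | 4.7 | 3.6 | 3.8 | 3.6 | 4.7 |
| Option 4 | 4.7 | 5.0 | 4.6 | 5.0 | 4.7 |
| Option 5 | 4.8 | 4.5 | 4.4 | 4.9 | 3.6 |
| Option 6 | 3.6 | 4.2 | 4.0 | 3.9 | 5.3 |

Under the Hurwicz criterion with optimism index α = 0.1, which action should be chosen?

Option 1: 0.1·5.3 + 0.9·4.2 = 4.31
Option 2: 0.1·5.2 + 0.9·4.0 = 4.12
Option 3: 0.1·4.7 + 0.9·3.6 = 3.71
Option 4: 0.1·5.0 + 0.9·4.6 = 4.64
Option 5: 0.1·4.9 + 0.9·3.6 = 3.73
Option 6: 0.1·5.3 + 0.9·3.6 = 3.77
Highest Hurwicz score = 4.64 → Option 4.

Option 4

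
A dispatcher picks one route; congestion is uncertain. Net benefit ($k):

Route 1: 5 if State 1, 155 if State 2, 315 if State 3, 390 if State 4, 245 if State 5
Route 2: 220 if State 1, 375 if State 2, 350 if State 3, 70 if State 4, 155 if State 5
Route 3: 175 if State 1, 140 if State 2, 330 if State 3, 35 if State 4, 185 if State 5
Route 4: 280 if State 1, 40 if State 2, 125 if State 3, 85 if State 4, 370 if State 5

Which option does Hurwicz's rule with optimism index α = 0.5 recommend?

Route 2

Route 1: 0.5·390 + 0.5·5 = 197.5
Route 2: 0.5·375 + 0.5·70 = 222.5
Route 3: 0.5·330 + 0.5·35 = 182.5
Route 4: 0.5·370 + 0.5·40 = 205
Highest Hurwicz score = 222.5 → Route 2.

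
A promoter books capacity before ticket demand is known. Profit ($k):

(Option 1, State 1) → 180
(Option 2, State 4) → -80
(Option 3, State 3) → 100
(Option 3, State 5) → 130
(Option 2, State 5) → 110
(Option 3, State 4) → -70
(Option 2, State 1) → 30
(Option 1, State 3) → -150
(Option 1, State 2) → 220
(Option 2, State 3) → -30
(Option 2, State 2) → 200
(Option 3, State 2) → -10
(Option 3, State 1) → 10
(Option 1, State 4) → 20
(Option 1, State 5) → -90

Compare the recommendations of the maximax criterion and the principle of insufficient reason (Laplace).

maximax → Option 1; laplace → Option 2 (disagree)

Row maxima: Option 1=220, Option 2=200, Option 3=130
Best best-case = 220 → Option 1.
Row averages: Option 1=36, Option 2=46, Option 3=32
Highest average = 46 → Option 2.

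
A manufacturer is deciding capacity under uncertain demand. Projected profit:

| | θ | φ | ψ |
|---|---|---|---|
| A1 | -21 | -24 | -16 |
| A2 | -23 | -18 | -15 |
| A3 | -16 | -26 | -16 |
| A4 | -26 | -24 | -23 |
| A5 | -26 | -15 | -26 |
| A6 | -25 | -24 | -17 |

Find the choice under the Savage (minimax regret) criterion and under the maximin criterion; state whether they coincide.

Column bests: θ=-16, φ=-15, ψ=-15.
A1 regrets: 5, 9, 1 → max 9
A2 regrets: 7, 3, 0 → max 7
A3 regrets: 0, 11, 1 → max 11
A4 regrets: 10, 9, 8 → max 10
A5 regrets: 10, 0, 11 → max 11
A6 regrets: 9, 9, 2 → max 9
Smallest max regret = 7 → A2.
Row minima: A1=-24, A2=-23, A3=-26, A4=-26, A5=-26, A6=-25
Best worst-case = -23 → A2.

minimax regret → A2; maximin → A2 (agree)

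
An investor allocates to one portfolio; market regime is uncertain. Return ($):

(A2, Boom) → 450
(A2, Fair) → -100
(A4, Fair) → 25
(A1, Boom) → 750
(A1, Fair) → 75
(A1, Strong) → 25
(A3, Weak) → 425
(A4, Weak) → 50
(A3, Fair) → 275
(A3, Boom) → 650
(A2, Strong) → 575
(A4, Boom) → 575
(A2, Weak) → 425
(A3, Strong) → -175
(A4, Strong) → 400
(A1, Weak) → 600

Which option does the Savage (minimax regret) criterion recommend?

A2

Column bests: Weak=600, Fair=275, Strong=575, Boom=750.
A1 regrets: 0, 200, 550, 0 → max 550
A2 regrets: 175, 375, 0, 300 → max 375
A3 regrets: 175, 0, 750, 100 → max 750
A4 regrets: 550, 250, 175, 175 → max 550
Smallest max regret = 375 → A2.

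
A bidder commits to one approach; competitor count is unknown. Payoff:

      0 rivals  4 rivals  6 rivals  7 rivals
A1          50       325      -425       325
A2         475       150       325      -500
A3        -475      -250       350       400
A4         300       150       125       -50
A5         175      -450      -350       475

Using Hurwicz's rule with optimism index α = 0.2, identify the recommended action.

A1: 0.2·325 + 0.8·(-425) = -275
A2: 0.2·475 + 0.8·(-500) = -305
A3: 0.2·400 + 0.8·(-475) = -300
A4: 0.2·300 + 0.8·(-50) = 20
A5: 0.2·475 + 0.8·(-450) = -265
Highest Hurwicz score = 20 → A4.

A4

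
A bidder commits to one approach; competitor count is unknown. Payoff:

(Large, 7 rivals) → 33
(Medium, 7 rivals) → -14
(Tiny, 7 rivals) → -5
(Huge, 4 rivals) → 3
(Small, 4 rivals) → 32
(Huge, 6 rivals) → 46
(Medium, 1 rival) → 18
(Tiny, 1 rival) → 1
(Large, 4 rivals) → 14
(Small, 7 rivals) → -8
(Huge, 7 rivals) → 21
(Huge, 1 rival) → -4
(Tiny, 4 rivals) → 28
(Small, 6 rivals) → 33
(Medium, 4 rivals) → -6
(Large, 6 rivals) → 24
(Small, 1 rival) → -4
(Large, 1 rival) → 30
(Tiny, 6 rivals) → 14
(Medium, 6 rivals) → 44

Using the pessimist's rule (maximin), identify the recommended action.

Large

Row minima: Tiny=-5, Small=-8, Medium=-14, Large=14, Huge=-4
Best worst-case = 14 → Large.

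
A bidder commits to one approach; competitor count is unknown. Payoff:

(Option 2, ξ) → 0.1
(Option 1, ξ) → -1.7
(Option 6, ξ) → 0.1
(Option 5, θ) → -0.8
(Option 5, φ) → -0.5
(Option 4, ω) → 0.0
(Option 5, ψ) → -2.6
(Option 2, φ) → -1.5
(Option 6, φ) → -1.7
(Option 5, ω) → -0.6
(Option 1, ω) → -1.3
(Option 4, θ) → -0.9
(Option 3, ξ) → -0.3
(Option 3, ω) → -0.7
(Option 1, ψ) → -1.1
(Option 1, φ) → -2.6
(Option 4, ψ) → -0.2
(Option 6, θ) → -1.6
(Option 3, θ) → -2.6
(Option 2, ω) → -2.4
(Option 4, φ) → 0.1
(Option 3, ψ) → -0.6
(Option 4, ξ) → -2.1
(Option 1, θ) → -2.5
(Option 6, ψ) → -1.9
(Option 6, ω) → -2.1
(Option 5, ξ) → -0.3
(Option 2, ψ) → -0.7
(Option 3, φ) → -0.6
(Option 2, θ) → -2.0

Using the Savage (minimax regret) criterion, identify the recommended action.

Column bests: θ=-0.8, φ=0.1, ψ=-0.2, ω=0.0, ξ=0.1.
Option 1 regrets: 1.7, 2.7, 0.9, 1.3, 1.8 → max 2.7
Option 2 regrets: 1.2, 1.6, 0.5, 2.4, 0.0 → max 2.4
Option 3 regrets: 1.8, 0.7, 0.4, 0.7, 0.4 → max 1.8
Option 4 regrets: 0.1, 0.0, 0.0, 0.0, 2.2 → max 2.2
Option 5 regrets: 0.0, 0.6, 2.4, 0.6, 0.4 → max 2.4
Option 6 regrets: 0.8, 1.8, 1.7, 2.1, 0.0 → max 2.1
Smallest max regret = 1.8 → Option 3.

Option 3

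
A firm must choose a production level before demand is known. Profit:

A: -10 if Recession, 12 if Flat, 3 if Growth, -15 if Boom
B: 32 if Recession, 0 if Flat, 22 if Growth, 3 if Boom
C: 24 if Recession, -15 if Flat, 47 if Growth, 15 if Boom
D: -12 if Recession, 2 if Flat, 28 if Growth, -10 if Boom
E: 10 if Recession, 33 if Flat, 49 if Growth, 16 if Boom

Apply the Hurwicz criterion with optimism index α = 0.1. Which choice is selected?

E

A: 0.1·12 + 0.9·(-15) = -12.3
B: 0.1·32 + 0.9·0 = 3.2
C: 0.1·47 + 0.9·(-15) = -8.8
D: 0.1·28 + 0.9·(-12) = -8
E: 0.1·49 + 0.9·10 = 13.9
Highest Hurwicz score = 13.9 → E.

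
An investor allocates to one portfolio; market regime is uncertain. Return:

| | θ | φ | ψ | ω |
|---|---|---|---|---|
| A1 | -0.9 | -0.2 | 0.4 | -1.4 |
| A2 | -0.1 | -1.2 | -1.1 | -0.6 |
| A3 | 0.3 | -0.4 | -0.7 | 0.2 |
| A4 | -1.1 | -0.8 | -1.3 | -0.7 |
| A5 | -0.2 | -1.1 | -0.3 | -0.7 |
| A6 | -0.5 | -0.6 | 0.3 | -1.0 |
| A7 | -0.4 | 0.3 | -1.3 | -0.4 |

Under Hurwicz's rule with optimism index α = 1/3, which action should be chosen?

A3

A1: 1/3·0.4 + 2/3·(-1.4) = -0.8
A2: 1/3·(-0.1) + 2/3·(-1.2) = -5/6
A3: 1/3·0.3 + 2/3·(-0.7) = -11/30
A4: 1/3·(-0.7) + 2/3·(-1.3) = -1.1
A5: 1/3·(-0.2) + 2/3·(-1.1) = -0.8
A6: 1/3·0.3 + 2/3·(-1.0) = -17/30
A7: 1/3·0.3 + 2/3·(-1.3) = -23/30
Highest Hurwicz score = -11/30 → A3.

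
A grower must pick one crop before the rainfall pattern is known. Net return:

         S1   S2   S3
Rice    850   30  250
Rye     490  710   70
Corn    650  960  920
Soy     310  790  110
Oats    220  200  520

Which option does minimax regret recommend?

Column bests: S1=850, S2=960, S3=920.
Rice regrets: 0, 930, 670 → max 930
Rye regrets: 360, 250, 850 → max 850
Corn regrets: 200, 0, 0 → max 200
Soy regrets: 540, 170, 810 → max 810
Oats regrets: 630, 760, 400 → max 760
Smallest max regret = 200 → Corn.

Corn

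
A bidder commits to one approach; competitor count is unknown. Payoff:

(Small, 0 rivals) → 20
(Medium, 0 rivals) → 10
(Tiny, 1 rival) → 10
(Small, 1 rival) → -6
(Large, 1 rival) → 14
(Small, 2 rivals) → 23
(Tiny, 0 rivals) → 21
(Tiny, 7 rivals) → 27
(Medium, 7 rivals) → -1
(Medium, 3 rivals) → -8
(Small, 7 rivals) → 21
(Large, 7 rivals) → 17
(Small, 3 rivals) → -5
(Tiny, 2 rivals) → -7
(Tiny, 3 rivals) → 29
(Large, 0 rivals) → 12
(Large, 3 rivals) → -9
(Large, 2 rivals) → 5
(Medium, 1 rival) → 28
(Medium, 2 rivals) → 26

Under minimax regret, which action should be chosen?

Column bests: 0 rivals=21, 1 rival=28, 2 rivals=26, 3 rivals=29, 7 rivals=27.
Tiny regrets: 0, 18, 33, 0, 0 → max 33
Small regrets: 1, 34, 3, 34, 6 → max 34
Medium regrets: 11, 0, 0, 37, 28 → max 37
Large regrets: 9, 14, 21, 38, 10 → max 38
Smallest max regret = 33 → Tiny.

Tiny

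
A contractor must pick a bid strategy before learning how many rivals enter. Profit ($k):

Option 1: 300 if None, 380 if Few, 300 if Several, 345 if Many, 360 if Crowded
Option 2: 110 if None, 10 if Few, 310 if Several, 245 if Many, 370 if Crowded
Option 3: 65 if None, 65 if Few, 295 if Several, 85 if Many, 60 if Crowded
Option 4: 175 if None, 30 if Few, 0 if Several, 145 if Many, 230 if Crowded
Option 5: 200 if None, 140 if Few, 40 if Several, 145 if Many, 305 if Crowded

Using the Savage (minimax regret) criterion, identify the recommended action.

Column bests: None=300, Few=380, Several=310, Many=345, Crowded=370.
Option 1 regrets: 0, 0, 10, 0, 10 → max 10
Option 2 regrets: 190, 370, 0, 100, 0 → max 370
Option 3 regrets: 235, 315, 15, 260, 310 → max 315
Option 4 regrets: 125, 350, 310, 200, 140 → max 350
Option 5 regrets: 100, 240, 270, 200, 65 → max 270
Smallest max regret = 10 → Option 1.

Option 1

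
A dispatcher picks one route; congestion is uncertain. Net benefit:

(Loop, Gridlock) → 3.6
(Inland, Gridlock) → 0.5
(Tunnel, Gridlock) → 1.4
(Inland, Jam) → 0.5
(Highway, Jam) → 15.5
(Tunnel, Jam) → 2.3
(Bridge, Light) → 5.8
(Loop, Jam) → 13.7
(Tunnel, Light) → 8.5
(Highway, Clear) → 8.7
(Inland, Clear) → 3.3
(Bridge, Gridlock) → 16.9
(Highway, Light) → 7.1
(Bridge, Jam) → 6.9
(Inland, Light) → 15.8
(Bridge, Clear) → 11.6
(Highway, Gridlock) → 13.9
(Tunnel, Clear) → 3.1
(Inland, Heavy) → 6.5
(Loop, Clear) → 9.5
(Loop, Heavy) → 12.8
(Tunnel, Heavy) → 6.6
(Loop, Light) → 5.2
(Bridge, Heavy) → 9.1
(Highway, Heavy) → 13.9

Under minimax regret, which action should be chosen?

Column bests: Clear=11.6, Light=15.8, Heavy=13.9, Jam=15.5, Gridlock=16.9.
Inland regrets: 8.3, 0.0, 7.4, 15.0, 16.4 → max 16.4
Bridge regrets: 0.0, 10.0, 4.8, 8.6, 0.0 → max 10.0
Highway regrets: 2.9, 8.7, 0.0, 0.0, 3.0 → max 8.7
Tunnel regrets: 8.5, 7.3, 7.3, 13.2, 15.5 → max 15.5
Loop regrets: 2.1, 10.6, 1.1, 1.8, 13.3 → max 13.3
Smallest max regret = 8.7 → Highway.

Highway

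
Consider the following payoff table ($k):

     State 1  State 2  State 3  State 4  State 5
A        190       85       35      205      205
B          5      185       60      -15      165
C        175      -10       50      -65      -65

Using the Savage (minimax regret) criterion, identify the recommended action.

A

Column bests: State 1=190, State 2=185, State 3=60, State 4=205, State 5=205.
A regrets: 0, 100, 25, 0, 0 → max 100
B regrets: 185, 0, 0, 220, 40 → max 220
C regrets: 15, 195, 10, 270, 270 → max 270
Smallest max regret = 100 → A.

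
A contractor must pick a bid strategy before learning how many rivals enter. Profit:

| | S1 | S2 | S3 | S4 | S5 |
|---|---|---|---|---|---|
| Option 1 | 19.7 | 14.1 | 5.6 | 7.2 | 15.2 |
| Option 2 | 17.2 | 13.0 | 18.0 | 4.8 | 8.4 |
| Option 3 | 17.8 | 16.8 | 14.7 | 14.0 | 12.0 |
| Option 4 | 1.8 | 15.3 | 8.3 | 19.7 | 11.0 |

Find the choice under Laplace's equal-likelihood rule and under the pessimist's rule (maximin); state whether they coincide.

Row averages: Option 1=12.36, Option 2=12.28, Option 3=15.06, Option 4=11.22
Highest average = 15.06 → Option 3.
Row minima: Option 1=5.6, Option 2=4.8, Option 3=12.0, Option 4=1.8
Best worst-case = 12.0 → Option 3.

laplace → Option 3; maximin → Option 3 (agree)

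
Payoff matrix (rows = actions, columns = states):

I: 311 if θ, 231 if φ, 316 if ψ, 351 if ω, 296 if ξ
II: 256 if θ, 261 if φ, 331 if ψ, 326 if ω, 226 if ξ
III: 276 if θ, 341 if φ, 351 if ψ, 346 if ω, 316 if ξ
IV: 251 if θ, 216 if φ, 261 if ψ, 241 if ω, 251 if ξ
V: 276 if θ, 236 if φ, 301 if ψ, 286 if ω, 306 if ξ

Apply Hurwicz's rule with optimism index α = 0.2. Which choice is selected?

I: 0.2·351 + 0.8·231 = 255
II: 0.2·331 + 0.8·226 = 247
III: 0.2·351 + 0.8·276 = 291
IV: 0.2·261 + 0.8·216 = 225
V: 0.2·306 + 0.8·236 = 250
Highest Hurwicz score = 291 → III.

III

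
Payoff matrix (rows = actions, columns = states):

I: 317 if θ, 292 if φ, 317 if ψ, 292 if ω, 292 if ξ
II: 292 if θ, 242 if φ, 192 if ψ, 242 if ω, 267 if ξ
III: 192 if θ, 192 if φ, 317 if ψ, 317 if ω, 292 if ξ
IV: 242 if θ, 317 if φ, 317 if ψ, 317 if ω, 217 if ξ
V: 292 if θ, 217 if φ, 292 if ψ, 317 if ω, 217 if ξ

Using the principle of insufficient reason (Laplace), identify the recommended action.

Row averages: I=302, II=247, III=262, IV=282, V=267
Highest average = 302 → I.

I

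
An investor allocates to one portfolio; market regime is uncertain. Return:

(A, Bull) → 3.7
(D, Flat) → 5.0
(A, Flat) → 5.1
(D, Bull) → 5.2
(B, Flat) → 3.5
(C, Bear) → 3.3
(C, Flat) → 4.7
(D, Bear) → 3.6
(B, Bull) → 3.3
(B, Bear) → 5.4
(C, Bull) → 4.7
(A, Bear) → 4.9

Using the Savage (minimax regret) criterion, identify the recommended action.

Column bests: Bear=5.4, Flat=5.1, Bull=5.2.
A regrets: 0.5, 0.0, 1.5 → max 1.5
B regrets: 0.0, 1.6, 1.9 → max 1.9
C regrets: 2.1, 0.4, 0.5 → max 2.1
D regrets: 1.8, 0.1, 0.0 → max 1.8
Smallest max regret = 1.5 → A.

A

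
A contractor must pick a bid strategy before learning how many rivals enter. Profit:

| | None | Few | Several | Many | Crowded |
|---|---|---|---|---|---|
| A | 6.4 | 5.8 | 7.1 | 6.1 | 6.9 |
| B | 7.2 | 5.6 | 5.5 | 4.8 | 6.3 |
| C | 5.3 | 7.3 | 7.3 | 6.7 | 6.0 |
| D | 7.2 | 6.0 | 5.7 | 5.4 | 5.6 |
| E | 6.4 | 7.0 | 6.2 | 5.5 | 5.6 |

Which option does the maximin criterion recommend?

A

Row minima: A=5.8, B=4.8, C=5.3, D=5.4, E=5.5
Best worst-case = 5.8 → A.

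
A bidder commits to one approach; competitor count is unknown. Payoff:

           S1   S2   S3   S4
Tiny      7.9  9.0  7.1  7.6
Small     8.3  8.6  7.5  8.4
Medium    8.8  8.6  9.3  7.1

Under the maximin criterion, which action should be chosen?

Row minima: Tiny=7.1, Small=7.5, Medium=7.1
Best worst-case = 7.5 → Small.

Small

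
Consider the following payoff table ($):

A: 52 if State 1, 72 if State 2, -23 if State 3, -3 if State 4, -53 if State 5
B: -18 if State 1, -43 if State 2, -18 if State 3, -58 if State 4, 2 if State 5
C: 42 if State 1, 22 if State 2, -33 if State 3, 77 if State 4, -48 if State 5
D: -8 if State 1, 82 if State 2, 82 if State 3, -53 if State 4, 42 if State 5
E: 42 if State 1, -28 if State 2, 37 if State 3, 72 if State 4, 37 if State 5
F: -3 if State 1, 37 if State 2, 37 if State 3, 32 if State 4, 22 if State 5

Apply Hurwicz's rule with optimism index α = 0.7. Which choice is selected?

A: 0.7·72 + 0.3·(-53) = 34.5
B: 0.7·2 + 0.3·(-58) = -16
C: 0.7·77 + 0.3·(-48) = 39.5
D: 0.7·82 + 0.3·(-53) = 41.5
E: 0.7·72 + 0.3·(-28) = 42
F: 0.7·37 + 0.3·(-3) = 25
Highest Hurwicz score = 42 → E.

E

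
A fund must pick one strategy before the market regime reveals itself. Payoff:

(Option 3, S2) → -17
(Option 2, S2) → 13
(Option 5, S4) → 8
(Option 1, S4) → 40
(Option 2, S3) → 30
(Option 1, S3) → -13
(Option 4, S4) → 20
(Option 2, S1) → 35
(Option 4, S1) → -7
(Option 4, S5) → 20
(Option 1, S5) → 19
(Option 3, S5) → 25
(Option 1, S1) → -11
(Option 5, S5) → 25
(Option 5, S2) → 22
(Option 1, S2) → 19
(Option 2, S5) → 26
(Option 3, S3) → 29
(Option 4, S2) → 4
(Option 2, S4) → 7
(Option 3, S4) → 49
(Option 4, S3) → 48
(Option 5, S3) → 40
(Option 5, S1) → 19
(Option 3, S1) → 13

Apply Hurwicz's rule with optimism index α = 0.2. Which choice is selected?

Option 1: 0.2·40 + 0.8·(-13) = -2.4
Option 2: 0.2·35 + 0.8·7 = 12.6
Option 3: 0.2·49 + 0.8·(-17) = -3.8
Option 4: 0.2·48 + 0.8·(-7) = 4
Option 5: 0.2·40 + 0.8·8 = 14.4
Highest Hurwicz score = 14.4 → Option 5.

Option 5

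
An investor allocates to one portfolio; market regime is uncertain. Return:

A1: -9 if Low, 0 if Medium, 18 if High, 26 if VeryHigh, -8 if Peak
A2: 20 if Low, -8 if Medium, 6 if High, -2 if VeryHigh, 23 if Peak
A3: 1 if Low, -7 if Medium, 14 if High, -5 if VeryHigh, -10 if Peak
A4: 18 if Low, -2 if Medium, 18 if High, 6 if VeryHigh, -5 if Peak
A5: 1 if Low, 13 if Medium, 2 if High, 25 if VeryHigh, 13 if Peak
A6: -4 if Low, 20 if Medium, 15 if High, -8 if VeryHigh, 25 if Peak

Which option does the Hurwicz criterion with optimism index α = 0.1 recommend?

A5

A1: 0.1·26 + 0.9·(-9) = -5.5
A2: 0.1·23 + 0.9·(-8) = -4.9
A3: 0.1·14 + 0.9·(-10) = -7.6
A4: 0.1·18 + 0.9·(-5) = -2.7
A5: 0.1·25 + 0.9·1 = 3.4
A6: 0.1·25 + 0.9·(-8) = -4.7
Highest Hurwicz score = 3.4 → A5.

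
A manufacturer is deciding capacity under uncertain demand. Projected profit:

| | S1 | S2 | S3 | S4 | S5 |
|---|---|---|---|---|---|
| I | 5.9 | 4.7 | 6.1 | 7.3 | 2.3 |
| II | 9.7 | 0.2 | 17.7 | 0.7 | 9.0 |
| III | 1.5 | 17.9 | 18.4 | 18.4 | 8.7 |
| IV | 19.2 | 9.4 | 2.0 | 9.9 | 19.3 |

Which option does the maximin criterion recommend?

Row minima: I=2.3, II=0.2, III=1.5, IV=2.0
Best worst-case = 2.3 → I.

I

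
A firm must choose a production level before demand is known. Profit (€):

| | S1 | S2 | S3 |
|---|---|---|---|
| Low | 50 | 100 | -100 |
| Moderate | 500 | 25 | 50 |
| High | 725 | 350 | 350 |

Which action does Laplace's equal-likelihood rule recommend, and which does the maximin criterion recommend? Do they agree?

Row averages: Low=50/3, Moderate=575/3, High=475
Highest average = 475 → High.
Row minima: Low=-100, Moderate=25, High=350
Best worst-case = 350 → High.

laplace → High; maximin → High (agree)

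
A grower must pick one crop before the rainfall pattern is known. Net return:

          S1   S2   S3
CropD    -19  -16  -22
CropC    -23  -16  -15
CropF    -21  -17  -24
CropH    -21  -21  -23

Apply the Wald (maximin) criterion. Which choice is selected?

Row minima: CropD=-22, CropC=-23, CropF=-24, CropH=-23
Best worst-case = -22 → CropD.

CropD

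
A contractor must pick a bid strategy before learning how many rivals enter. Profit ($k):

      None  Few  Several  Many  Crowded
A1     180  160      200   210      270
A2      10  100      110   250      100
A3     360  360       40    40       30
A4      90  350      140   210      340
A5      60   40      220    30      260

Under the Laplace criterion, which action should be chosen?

A4

Row averages: A1=204, A2=114, A3=166, A4=226, A5=122
Highest average = 226 → A4.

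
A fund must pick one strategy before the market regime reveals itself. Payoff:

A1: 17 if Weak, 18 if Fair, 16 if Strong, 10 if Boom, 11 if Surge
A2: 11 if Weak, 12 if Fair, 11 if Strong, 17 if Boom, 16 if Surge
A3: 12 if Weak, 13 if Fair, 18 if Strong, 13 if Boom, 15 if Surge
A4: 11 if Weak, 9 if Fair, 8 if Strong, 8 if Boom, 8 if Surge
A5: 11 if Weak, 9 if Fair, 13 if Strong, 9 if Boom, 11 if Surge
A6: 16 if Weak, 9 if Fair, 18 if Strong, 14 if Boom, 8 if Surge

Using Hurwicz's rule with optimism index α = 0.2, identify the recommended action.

A3

A1: 0.2·18 + 0.8·10 = 11.6
A2: 0.2·17 + 0.8·11 = 12.2
A3: 0.2·18 + 0.8·12 = 13.2
A4: 0.2·11 + 0.8·8 = 8.6
A5: 0.2·13 + 0.8·9 = 9.8
A6: 0.2·18 + 0.8·8 = 10
Highest Hurwicz score = 13.2 → A3.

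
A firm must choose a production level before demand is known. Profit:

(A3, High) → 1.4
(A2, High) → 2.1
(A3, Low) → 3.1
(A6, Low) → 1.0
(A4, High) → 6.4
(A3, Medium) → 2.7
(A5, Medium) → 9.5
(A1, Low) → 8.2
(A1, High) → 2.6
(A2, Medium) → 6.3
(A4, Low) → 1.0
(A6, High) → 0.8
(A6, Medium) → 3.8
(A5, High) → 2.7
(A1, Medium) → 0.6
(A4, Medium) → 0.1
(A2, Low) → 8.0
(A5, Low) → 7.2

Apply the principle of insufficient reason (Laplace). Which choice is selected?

A5

Row averages: A1=3.8, A2=82/15, A3=2.4, A4=2.5, A5=97/15, A6=28/15
Highest average = 97/15 → A5.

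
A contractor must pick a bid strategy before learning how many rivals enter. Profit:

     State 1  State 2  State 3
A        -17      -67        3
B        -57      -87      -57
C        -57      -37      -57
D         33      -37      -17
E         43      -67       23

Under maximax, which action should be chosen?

Row maxima: A=3, B=-57, C=-37, D=33, E=43
Best best-case = 43 → E.

E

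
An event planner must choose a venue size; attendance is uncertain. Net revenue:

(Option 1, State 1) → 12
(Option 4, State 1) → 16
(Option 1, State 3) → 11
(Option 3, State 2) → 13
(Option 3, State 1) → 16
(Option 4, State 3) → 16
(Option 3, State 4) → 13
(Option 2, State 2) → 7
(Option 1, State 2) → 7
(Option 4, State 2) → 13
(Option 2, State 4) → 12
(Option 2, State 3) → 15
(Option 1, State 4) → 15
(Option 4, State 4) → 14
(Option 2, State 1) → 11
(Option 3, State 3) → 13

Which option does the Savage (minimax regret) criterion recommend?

Option 4

Column bests: State 1=16, State 2=13, State 3=16, State 4=15.
Option 1 regrets: 4, 6, 5, 0 → max 6
Option 2 regrets: 5, 6, 1, 3 → max 6
Option 3 regrets: 0, 0, 3, 2 → max 3
Option 4 regrets: 0, 0, 0, 1 → max 1
Smallest max regret = 1 → Option 4.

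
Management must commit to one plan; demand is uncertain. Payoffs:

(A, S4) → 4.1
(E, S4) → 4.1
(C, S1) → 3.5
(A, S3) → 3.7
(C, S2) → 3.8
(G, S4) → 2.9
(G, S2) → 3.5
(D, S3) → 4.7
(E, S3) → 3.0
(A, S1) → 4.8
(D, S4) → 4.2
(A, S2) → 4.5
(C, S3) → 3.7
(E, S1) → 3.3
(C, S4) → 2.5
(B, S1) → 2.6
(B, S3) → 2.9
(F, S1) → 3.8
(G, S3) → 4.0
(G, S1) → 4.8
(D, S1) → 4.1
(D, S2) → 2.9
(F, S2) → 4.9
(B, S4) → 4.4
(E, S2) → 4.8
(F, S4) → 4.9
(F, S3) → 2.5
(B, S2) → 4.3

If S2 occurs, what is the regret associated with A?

0.4

Best payoff under S2 is 4.9.
Regret = 4.9 − 4.5 = 0.4.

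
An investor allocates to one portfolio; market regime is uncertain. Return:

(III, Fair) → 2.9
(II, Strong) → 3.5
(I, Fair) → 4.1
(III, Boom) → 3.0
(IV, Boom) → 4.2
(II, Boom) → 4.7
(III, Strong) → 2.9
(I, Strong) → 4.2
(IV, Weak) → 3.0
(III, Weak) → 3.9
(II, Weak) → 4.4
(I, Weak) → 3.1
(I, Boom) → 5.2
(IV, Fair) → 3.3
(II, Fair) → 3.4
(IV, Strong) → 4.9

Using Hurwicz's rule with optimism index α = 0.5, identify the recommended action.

I

I: 0.5·5.2 + 0.5·3.1 = 4.15
II: 0.5·4.7 + 0.5·3.4 = 4.05
III: 0.5·3.9 + 0.5·2.9 = 3.4
IV: 0.5·4.9 + 0.5·3.0 = 3.95
Highest Hurwicz score = 4.15 → I.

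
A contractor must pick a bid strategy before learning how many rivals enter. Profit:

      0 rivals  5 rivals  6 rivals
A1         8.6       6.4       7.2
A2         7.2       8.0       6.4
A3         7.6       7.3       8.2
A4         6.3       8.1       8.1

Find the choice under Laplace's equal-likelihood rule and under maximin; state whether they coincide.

laplace → A3; maximin → A3 (agree)

Row averages: A1=7.4, A2=7.2, A3=7.7, A4=7.5
Highest average = 7.7 → A3.
Row minima: A1=6.4, A2=6.4, A3=7.3, A4=6.3
Best worst-case = 7.3 → A3.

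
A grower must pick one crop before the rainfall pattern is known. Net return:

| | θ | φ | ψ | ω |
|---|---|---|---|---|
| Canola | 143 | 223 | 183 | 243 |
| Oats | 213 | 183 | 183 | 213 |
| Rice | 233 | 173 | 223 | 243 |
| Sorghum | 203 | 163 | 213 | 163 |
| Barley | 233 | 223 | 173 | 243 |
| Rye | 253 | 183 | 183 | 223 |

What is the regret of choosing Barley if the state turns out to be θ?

20

Best payoff under θ is 253.
Regret = 253 − 233 = 20.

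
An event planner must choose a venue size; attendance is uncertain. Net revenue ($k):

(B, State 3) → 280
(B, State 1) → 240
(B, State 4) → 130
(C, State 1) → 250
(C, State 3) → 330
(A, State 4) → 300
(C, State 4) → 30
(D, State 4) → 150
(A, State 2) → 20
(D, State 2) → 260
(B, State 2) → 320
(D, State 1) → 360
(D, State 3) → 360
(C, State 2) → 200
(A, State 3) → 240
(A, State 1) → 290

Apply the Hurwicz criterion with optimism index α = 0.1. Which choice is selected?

D

A: 0.1·300 + 0.9·20 = 48
B: 0.1·320 + 0.9·130 = 149
C: 0.1·330 + 0.9·30 = 60
D: 0.1·360 + 0.9·150 = 171
Highest Hurwicz score = 171 → D.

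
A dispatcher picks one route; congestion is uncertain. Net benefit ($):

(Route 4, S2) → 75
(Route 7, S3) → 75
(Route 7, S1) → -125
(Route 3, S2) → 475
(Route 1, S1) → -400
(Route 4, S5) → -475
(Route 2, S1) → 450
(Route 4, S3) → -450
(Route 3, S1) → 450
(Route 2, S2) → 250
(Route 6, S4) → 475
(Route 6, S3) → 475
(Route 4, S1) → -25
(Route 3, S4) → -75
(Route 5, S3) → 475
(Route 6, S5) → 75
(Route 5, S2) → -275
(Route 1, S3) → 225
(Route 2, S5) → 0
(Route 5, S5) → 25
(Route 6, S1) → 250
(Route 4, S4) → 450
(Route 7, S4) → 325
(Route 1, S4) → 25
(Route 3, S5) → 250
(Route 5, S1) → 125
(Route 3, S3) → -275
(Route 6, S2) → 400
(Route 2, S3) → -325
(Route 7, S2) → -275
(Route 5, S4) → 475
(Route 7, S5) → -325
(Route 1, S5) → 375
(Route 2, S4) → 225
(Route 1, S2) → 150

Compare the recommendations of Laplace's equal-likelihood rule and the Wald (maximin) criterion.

laplace → Route 6; maximin → Route 6 (agree)

Row averages: Route 1=75, Route 2=120, Route 3=165, Route 4=-85, Route 5=165, Route 6=335, Route 7=-65
Highest average = 335 → Route 6.
Row minima: Route 1=-400, Route 2=-325, Route 3=-275, Route 4=-475, Route 5=-275, Route 6=75, Route 7=-325
Best worst-case = 75 → Route 6.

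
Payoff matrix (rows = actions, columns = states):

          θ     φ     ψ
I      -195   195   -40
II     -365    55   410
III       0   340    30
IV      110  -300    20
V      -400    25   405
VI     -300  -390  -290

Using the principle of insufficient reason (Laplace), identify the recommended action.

Row averages: I=-40/3, II=100/3, III=370/3, IV=-170/3, V=10, VI=-980/3
Highest average = 370/3 → III.

III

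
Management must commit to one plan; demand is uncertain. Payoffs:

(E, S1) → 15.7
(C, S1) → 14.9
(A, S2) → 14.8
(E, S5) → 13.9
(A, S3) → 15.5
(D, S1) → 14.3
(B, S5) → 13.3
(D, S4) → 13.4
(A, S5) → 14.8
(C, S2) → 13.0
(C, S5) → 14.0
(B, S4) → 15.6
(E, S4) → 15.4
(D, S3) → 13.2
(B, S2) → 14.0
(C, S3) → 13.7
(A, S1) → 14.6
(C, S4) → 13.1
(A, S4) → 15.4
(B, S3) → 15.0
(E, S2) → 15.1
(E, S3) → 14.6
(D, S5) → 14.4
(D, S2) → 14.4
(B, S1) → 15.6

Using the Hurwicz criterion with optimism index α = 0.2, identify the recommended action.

A

A: 0.2·15.5 + 0.8·14.6 = 14.78
B: 0.2·15.6 + 0.8·13.3 = 13.76
C: 0.2·14.9 + 0.8·13.0 = 13.38
D: 0.2·14.4 + 0.8·13.2 = 13.44
E: 0.2·15.7 + 0.8·13.9 = 14.26
Highest Hurwicz score = 14.78 → A.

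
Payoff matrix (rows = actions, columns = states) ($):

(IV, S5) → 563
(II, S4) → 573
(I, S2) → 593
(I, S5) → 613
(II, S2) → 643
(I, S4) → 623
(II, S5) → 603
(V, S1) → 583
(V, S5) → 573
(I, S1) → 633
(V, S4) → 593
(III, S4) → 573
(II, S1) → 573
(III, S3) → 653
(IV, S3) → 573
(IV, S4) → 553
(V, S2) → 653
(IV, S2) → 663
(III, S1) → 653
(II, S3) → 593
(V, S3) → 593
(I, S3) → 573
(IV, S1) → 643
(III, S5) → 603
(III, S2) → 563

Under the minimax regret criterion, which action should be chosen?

V

Column bests: S1=653, S2=663, S3=653, S4=623, S5=613.
I regrets: 20, 70, 80, 0, 0 → max 80
II regrets: 80, 20, 60, 50, 10 → max 80
III regrets: 0, 100, 0, 50, 10 → max 100
IV regrets: 10, 0, 80, 70, 50 → max 80
V regrets: 70, 10, 60, 30, 40 → max 70
Smallest max regret = 70 → V.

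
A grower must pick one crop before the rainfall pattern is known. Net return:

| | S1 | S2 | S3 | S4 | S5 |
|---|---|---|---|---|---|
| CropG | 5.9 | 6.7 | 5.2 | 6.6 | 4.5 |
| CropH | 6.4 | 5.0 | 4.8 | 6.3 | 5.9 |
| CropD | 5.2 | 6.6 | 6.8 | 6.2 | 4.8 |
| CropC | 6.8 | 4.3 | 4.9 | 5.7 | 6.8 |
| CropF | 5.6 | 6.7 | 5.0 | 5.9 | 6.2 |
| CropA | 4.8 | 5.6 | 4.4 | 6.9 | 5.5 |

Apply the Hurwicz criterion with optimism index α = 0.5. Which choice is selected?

CropF

CropG: 0.5·6.7 + 0.5·4.5 = 5.6
CropH: 0.5·6.4 + 0.5·4.8 = 5.6
CropD: 0.5·6.8 + 0.5·4.8 = 5.8
CropC: 0.5·6.8 + 0.5·4.3 = 5.55
CropF: 0.5·6.7 + 0.5·5.0 = 5.85
CropA: 0.5·6.9 + 0.5·4.4 = 5.65
Highest Hurwicz score = 5.85 → CropF.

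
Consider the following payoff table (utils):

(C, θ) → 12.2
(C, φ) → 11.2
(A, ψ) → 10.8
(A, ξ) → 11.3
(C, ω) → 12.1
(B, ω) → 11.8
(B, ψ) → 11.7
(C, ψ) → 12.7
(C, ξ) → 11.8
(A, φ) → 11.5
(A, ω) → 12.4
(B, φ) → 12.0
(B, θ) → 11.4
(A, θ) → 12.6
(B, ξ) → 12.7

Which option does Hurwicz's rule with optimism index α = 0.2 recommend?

B

A: 0.2·12.6 + 0.8·10.8 = 11.16
B: 0.2·12.7 + 0.8·11.4 = 11.66
C: 0.2·12.7 + 0.8·11.2 = 11.5
Highest Hurwicz score = 11.66 → B.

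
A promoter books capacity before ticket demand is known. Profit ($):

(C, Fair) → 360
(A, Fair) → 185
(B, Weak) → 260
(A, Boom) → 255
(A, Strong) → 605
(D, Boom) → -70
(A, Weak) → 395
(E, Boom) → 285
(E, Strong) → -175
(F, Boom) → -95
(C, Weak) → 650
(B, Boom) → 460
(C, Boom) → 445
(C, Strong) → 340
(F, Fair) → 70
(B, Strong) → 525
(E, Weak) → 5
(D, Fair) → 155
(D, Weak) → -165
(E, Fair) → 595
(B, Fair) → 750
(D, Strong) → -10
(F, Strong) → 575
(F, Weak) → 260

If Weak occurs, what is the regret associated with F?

390

Best payoff under Weak is 650.
Regret = 650 − 260 = 390.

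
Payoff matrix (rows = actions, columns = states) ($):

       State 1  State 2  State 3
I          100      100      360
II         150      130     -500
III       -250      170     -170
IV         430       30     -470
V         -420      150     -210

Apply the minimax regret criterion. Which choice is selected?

Column bests: State 1=430, State 2=170, State 3=360.
I regrets: 330, 70, 0 → max 330
II regrets: 280, 40, 860 → max 860
III regrets: 680, 0, 530 → max 680
IV regrets: 0, 140, 830 → max 830
V regrets: 850, 20, 570 → max 850
Smallest max regret = 330 → I.

I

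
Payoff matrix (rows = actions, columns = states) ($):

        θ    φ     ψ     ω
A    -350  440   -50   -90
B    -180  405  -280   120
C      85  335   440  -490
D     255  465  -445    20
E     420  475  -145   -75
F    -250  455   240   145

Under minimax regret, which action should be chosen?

Column bests: θ=420, φ=475, ψ=440, ω=145.
A regrets: 770, 35, 490, 235 → max 770
B regrets: 600, 70, 720, 25 → max 720
C regrets: 335, 140, 0, 635 → max 635
D regrets: 165, 10, 885, 125 → max 885
E regrets: 0, 0, 585, 220 → max 585
F regrets: 670, 20, 200, 0 → max 670
Smallest max regret = 585 → E.

E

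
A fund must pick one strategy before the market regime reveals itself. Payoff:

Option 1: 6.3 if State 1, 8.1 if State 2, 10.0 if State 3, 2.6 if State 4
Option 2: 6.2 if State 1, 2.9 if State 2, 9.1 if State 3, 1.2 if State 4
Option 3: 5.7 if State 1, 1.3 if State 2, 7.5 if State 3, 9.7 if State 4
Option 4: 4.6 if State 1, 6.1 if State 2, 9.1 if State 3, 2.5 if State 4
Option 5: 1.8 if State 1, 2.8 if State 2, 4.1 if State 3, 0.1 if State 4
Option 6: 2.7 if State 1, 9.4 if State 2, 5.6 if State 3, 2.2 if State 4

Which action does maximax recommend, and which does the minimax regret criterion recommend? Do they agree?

maximax → Option 1; minimax regret → Option 1 (agree)

Row maxima: Option 1=10.0, Option 2=9.1, Option 3=9.7, Option 4=9.1, Option 5=4.1, Option 6=9.4
Best best-case = 10.0 → Option 1.
Column bests: State 1=6.3, State 2=9.4, State 3=10.0, State 4=9.7.
Option 1 regrets: 0.0, 1.3, 0.0, 7.1 → max 7.1
Option 2 regrets: 0.1, 6.5, 0.9, 8.5 → max 8.5
Option 3 regrets: 0.6, 8.1, 2.5, 0.0 → max 8.1
Option 4 regrets: 1.7, 3.3, 0.9, 7.2 → max 7.2
Option 5 regrets: 4.5, 6.6, 5.9, 9.6 → max 9.6
Option 6 regrets: 3.6, 0.0, 4.4, 7.5 → max 7.5
Smallest max regret = 7.1 → Option 1.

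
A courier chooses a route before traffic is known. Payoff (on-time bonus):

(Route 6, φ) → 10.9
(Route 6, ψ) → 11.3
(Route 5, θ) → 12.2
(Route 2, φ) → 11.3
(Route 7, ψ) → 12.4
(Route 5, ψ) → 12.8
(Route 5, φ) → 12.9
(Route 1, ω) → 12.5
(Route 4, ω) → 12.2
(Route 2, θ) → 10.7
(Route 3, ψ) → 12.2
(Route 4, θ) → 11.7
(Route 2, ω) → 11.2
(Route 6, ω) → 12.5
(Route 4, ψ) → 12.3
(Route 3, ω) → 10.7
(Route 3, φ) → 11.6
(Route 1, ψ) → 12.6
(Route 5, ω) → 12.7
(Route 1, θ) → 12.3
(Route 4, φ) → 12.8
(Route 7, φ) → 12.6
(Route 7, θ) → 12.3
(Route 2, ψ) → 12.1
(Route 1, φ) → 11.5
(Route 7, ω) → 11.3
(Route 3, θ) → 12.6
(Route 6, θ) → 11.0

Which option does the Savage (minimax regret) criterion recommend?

Column bests: θ=12.6, φ=12.9, ψ=12.8, ω=12.7.
Route 1 regrets: 0.3, 1.4, 0.2, 0.2 → max 1.4
Route 2 regrets: 1.9, 1.6, 0.7, 1.5 → max 1.9
Route 3 regrets: 0.0, 1.3, 0.6, 2.0 → max 2.0
Route 4 regrets: 0.9, 0.1, 0.5, 0.5 → max 0.9
Route 5 regrets: 0.4, 0.0, 0.0, 0.0 → max 0.4
Route 6 regrets: 1.6, 2.0, 1.5, 0.2 → max 2.0
Route 7 regrets: 0.3, 0.3, 0.4, 1.4 → max 1.4
Smallest max regret = 0.4 → Route 5.

Route 5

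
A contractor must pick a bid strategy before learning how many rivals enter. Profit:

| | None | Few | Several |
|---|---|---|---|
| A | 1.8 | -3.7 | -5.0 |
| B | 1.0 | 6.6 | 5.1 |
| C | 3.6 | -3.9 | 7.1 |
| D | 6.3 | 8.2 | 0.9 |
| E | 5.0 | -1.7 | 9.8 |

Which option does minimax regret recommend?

Column bests: None=6.3, Few=8.2, Several=9.8.
A regrets: 4.5, 11.9, 14.8 → max 14.8
B regrets: 5.3, 1.6, 4.7 → max 5.3
C regrets: 2.7, 12.1, 2.7 → max 12.1
D regrets: 0.0, 0.0, 8.9 → max 8.9
E regrets: 1.3, 9.9, 0.0 → max 9.9
Smallest max regret = 5.3 → B.

B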